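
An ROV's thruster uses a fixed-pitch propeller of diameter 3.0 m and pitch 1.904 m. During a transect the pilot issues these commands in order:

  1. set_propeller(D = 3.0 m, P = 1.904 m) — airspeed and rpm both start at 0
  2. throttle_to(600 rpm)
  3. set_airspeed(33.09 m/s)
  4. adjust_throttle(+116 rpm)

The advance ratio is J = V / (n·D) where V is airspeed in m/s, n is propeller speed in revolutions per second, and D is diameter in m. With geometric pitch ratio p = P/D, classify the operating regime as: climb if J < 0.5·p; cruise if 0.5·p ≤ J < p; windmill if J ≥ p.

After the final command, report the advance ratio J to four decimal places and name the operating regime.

J = 0.9243, regime = windmill

set_propeller: D = 3.0 m, P = 1.904 m (p = P/D = 0.634667); state ← (V=0, rpm=0)
throttle_to(600): rpm ← 600
set_airspeed(33.09): V ← 33.09 m/s
adjust_throttle(+116): rpm ← 600 +116 = 716
final state: V = 33.09 m/s, rpm = 716 → n = rpm/60 = 11.933333 rev/s
J = V / (n·D) = 33.09 / (11.933333 × 3.0) = 0.924302
regime bands: climb J<0.3173 | cruise [0.3173, 0.6347) | windmill J≥0.6347
J = 0.9243 → windmill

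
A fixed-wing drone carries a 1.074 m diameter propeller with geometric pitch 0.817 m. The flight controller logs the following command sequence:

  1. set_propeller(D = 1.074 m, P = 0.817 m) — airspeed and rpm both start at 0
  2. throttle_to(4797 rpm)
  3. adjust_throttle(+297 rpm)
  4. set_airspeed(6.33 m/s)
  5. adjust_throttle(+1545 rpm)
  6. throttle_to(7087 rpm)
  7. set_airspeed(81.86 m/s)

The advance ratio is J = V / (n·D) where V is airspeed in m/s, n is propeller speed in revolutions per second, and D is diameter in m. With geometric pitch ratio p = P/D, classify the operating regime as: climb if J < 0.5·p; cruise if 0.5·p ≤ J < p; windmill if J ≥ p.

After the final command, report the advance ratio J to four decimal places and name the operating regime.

J = 0.6453, regime = cruise

set_propeller: D = 1.074 m, P = 0.817 m (p = P/D = 0.760708); state ← (V=0, rpm=0)
throttle_to(4797): rpm ← 4797
adjust_throttle(+297): rpm ← 4797 +297 = 5094
set_airspeed(6.33): V ← 6.33 m/s
adjust_throttle(+1545): rpm ← 5094 +1545 = 6639
throttle_to(7087): rpm ← 7087
set_airspeed(81.86): V ← 81.86 m/s
final state: V = 81.86 m/s, rpm = 7087 → n = rpm/60 = 118.116667 rev/s
J = V / (n·D) = 81.86 / (118.116667 × 1.074) = 0.645292
regime bands: climb J<0.3804 | cruise [0.3804, 0.7607) | windmill J≥0.7607
J = 0.6453 → cruise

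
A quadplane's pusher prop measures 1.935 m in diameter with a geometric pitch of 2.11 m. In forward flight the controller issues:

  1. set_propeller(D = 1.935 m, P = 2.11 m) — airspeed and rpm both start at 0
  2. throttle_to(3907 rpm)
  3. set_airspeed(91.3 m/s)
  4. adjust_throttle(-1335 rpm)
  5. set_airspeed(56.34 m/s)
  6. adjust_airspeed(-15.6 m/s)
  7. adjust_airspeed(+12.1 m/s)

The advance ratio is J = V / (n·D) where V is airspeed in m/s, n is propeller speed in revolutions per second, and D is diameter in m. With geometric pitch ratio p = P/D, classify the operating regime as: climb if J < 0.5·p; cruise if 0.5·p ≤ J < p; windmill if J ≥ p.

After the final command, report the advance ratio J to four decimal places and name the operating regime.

J = 0.6370, regime = cruise

set_propeller: D = 1.935 m, P = 2.11 m (p = P/D = 1.090439); state ← (V=0, rpm=0)
throttle_to(3907): rpm ← 3907
set_airspeed(91.3): V ← 91.3 m/s
adjust_throttle(-1335): rpm ← 3907 -1335 = 2572
set_airspeed(56.34): V ← 56.34 m/s
adjust_airspeed(-15.6): V ← 56.34 -15.6 = 40.74 m/s
adjust_airspeed(+12.1): V ← 40.74 +12.1 = 52.84 m/s
final state: V = 52.84 m/s, rpm = 2572 → n = rpm/60 = 42.866667 rev/s
J = V / (n·D) = 52.84 / (42.866667 × 1.935) = 0.637033
regime bands: climb J<0.5452 | cruise [0.5452, 1.0904) | windmill J≥1.0904
J = 0.6370 → cruise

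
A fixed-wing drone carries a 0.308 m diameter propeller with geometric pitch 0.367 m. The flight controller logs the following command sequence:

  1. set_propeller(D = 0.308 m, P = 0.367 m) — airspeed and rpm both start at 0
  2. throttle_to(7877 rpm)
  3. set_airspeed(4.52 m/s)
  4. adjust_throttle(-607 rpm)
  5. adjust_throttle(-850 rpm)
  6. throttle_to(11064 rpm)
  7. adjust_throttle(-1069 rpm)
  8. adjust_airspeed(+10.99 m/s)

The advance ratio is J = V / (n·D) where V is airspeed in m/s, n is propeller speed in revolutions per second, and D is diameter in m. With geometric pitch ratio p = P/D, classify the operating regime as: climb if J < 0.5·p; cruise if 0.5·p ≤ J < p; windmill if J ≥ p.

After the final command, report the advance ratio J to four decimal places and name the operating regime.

J = 0.3023, regime = climb

set_propeller: D = 0.308 m, P = 0.367 m (p = P/D = 1.191558); state ← (V=0, rpm=0)
throttle_to(7877): rpm ← 7877
set_airspeed(4.52): V ← 4.52 m/s
adjust_throttle(-607): rpm ← 7877 -607 = 7270
adjust_throttle(-850): rpm ← 7270 -850 = 6420
throttle_to(11064): rpm ← 11064
adjust_throttle(-1069): rpm ← 11064 -1069 = 9995
adjust_airspeed(+10.99): V ← 4.52 +10.99 = 15.51 m/s
final state: V = 15.51 m/s, rpm = 9995 → n = rpm/60 = 166.583333 rev/s
J = V / (n·D) = 15.51 / (166.583333 × 0.308) = 0.302294
regime bands: climb J<0.5958 | cruise [0.5958, 1.1916) | windmill J≥1.1916
J = 0.3023 → climb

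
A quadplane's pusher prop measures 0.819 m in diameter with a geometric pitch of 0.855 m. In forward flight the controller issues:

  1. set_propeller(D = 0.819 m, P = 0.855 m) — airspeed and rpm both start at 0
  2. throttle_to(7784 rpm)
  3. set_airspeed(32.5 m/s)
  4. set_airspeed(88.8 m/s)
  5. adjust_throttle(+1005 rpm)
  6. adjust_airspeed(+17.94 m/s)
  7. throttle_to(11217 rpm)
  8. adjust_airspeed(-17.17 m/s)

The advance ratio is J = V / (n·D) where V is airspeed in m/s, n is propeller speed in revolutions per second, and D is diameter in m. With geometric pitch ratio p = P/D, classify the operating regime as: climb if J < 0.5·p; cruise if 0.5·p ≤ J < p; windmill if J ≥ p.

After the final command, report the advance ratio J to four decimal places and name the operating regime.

set_propeller: D = 0.819 m, P = 0.855 m (p = P/D = 1.043956); state ← (V=0, rpm=0)
throttle_to(7784): rpm ← 7784
set_airspeed(32.5): V ← 32.5 m/s
set_airspeed(88.8): V ← 88.8 m/s
adjust_throttle(+1005): rpm ← 7784 +1005 = 8789
adjust_airspeed(+17.94): V ← 88.8 +17.94 = 106.74 m/s
throttle_to(11217): rpm ← 11217
adjust_airspeed(-17.17): V ← 106.74 -17.17 = 89.57 m/s
final state: V = 89.57 m/s, rpm = 11217 → n = rpm/60 = 186.950000 rev/s
J = V / (n·D) = 89.57 / (186.950000 × 0.819) = 0.584996
regime bands: climb J<0.5220 | cruise [0.5220, 1.0440) | windmill J≥1.0440
J = 0.5850 → cruise

J = 0.5850, regime = cruise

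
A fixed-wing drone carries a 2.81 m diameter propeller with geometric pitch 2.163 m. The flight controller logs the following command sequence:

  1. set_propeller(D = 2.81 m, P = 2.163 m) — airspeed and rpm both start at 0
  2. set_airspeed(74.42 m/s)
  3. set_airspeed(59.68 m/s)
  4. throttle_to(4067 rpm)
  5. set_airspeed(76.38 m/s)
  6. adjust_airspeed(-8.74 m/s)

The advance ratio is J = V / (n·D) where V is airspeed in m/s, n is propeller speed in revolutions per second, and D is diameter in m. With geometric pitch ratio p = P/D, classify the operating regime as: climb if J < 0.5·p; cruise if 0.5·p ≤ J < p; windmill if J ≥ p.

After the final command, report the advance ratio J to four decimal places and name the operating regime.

set_propeller: D = 2.81 m, P = 2.163 m (p = P/D = 0.769751); state ← (V=0, rpm=0)
set_airspeed(74.42): V ← 74.42 m/s
set_airspeed(59.68): V ← 59.68 m/s
throttle_to(4067): rpm ← 4067
set_airspeed(76.38): V ← 76.38 m/s
adjust_airspeed(-8.74): V ← 76.38 -8.74 = 67.64 m/s
final state: V = 67.64 m/s, rpm = 4067 → n = rpm/60 = 67.783333 rev/s
J = V / (n·D) = 67.64 / (67.783333 × 2.81) = 0.355119
regime bands: climb J<0.3849 | cruise [0.3849, 0.7698) | windmill J≥0.7698
J = 0.3551 → climb

J = 0.3551, regime = climb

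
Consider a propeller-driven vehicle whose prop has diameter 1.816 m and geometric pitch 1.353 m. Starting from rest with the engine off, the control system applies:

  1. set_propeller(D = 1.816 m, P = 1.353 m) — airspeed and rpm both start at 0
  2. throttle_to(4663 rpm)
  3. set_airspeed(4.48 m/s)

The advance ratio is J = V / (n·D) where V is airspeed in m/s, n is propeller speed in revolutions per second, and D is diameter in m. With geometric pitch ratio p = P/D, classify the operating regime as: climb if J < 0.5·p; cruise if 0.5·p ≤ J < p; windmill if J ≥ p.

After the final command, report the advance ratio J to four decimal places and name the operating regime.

J = 0.0317, regime = climb

set_propeller: D = 1.816 m, P = 1.353 m (p = P/D = 0.745044); state ← (V=0, rpm=0)
throttle_to(4663): rpm ← 4663
set_airspeed(4.48): V ← 4.48 m/s
final state: V = 4.48 m/s, rpm = 4663 → n = rpm/60 = 77.716667 rev/s
J = V / (n·D) = 4.48 / (77.716667 × 1.816) = 0.031743
regime bands: climb J<0.3725 | cruise [0.3725, 0.7450) | windmill J≥0.7450
J = 0.0317 → climb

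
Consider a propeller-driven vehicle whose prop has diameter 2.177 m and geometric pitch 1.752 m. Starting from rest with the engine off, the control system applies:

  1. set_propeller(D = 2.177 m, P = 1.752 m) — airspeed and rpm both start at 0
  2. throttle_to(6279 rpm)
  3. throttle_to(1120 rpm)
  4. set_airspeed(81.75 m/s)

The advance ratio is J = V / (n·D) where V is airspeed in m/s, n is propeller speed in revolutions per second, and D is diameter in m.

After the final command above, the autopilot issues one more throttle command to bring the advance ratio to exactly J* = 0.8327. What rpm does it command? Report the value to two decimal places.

rpm = 2705.78

set_propeller: D = 2.177 m, P = 1.752 m (p = P/D = 0.804777); state ← (V=0, rpm=0)
throttle_to(6279): rpm ← 6279
throttle_to(1120): rpm ← 1120
set_airspeed(81.75): V ← 81.75 m/s
final state: V = 81.75 m/s, rpm = 1120 → n = rpm/60 = 18.666667 rev/s
target J* = 0.8327; solve J* = V/(n·D) for n: n = V/(J*·D) = 81.75/(0.8327 × 2.177) = 45.096285 rev/s
rpm = 60·n = 2705.777107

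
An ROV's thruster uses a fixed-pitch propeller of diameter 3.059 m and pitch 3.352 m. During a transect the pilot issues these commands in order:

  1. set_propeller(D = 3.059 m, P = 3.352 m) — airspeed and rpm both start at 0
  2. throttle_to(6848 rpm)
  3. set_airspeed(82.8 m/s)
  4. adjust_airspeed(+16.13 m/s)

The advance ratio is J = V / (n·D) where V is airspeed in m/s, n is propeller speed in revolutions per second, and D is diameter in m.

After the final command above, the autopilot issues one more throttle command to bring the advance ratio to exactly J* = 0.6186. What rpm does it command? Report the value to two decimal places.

rpm = 3136.82

set_propeller: D = 3.059 m, P = 3.352 m (p = P/D = 1.095783); state ← (V=0, rpm=0)
throttle_to(6848): rpm ← 6848
set_airspeed(82.8): V ← 82.8 m/s
adjust_airspeed(+16.13): V ← 82.8 +16.13 = 98.93 m/s
final state: V = 98.93 m/s, rpm = 6848 → n = rpm/60 = 114.133333 rev/s
target J* = 0.6186; solve J* = V/(n·D) for n: n = V/(J*·D) = 98.93/(0.6186 × 3.059) = 52.280366 rev/s
rpm = 60·n = 3136.821939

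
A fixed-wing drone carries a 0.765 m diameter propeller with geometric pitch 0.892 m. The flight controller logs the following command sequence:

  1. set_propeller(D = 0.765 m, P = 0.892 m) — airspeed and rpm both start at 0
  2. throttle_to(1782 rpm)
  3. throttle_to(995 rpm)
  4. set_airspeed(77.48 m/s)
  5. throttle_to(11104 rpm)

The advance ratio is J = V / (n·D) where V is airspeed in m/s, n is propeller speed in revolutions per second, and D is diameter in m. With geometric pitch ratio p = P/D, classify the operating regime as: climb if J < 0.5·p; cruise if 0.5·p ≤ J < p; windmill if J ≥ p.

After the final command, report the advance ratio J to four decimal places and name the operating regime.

J = 0.5473, regime = climb

set_propeller: D = 0.765 m, P = 0.892 m (p = P/D = 1.166013); state ← (V=0, rpm=0)
throttle_to(1782): rpm ← 1782
throttle_to(995): rpm ← 995
set_airspeed(77.48): V ← 77.48 m/s
throttle_to(11104): rpm ← 11104
final state: V = 77.48 m/s, rpm = 11104 → n = rpm/60 = 185.066667 rev/s
J = V / (n·D) = 77.48 / (185.066667 × 0.765) = 0.547268
regime bands: climb J<0.5830 | cruise [0.5830, 1.1660) | windmill J≥1.1660
J = 0.5473 → climb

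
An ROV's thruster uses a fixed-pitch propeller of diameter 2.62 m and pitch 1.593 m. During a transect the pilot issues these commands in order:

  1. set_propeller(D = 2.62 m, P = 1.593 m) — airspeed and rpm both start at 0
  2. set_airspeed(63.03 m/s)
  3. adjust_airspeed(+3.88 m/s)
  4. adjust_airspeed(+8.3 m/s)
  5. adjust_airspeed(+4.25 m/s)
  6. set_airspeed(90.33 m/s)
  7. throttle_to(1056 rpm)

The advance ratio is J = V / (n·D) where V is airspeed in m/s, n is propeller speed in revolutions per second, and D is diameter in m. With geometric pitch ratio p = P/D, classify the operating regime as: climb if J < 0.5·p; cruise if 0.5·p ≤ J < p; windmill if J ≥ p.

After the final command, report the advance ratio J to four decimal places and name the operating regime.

J = 1.9589, regime = windmill

set_propeller: D = 2.62 m, P = 1.593 m (p = P/D = 0.608015); state ← (V=0, rpm=0)
set_airspeed(63.03): V ← 63.03 m/s
adjust_airspeed(+3.88): V ← 63.03 +3.88 = 66.91 m/s
adjust_airspeed(+8.3): V ← 66.91 +8.3 = 75.21 m/s
adjust_airspeed(+4.25): V ← 75.21 +4.25 = 79.46 m/s
set_airspeed(90.33): V ← 90.33 m/s
throttle_to(1056): rpm ← 1056
final state: V = 90.33 m/s, rpm = 1056 → n = rpm/60 = 17.600000 rev/s
J = V / (n·D) = 90.33 / (17.600000 × 2.62) = 1.958926
regime bands: climb J<0.3040 | cruise [0.3040, 0.6080) | windmill J≥0.6080
J = 1.9589 → windmill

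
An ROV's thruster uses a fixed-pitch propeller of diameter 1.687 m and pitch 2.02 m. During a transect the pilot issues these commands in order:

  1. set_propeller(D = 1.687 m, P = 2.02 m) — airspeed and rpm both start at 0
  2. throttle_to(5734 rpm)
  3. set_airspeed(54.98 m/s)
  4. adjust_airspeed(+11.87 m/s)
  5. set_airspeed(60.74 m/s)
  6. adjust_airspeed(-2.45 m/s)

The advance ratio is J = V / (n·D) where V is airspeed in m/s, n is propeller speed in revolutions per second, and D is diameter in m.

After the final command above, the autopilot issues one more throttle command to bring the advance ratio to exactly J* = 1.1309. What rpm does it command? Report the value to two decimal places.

set_propeller: D = 1.687 m, P = 2.02 m (p = P/D = 1.197392); state ← (V=0, rpm=0)
throttle_to(5734): rpm ← 5734
set_airspeed(54.98): V ← 54.98 m/s
adjust_airspeed(+11.87): V ← 54.98 +11.87 = 66.85 m/s
set_airspeed(60.74): V ← 60.74 m/s
adjust_airspeed(-2.45): V ← 60.74 -2.45 = 58.29 m/s
final state: V = 58.29 m/s, rpm = 5734 → n = rpm/60 = 95.566667 rev/s
target J* = 1.1309; solve J* = V/(n·D) for n: n = V/(J*·D) = 58.29/(1.1309 × 1.687) = 30.553064 rev/s
rpm = 60·n = 1833.183835

rpm = 1833.18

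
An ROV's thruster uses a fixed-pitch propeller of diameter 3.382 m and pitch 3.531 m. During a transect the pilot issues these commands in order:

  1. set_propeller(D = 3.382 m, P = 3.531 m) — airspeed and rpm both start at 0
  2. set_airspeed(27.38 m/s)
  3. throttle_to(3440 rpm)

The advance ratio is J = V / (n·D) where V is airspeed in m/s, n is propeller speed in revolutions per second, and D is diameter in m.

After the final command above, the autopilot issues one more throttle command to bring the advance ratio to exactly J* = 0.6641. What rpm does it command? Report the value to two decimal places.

set_propeller: D = 3.382 m, P = 3.531 m (p = P/D = 1.044057); state ← (V=0, rpm=0)
set_airspeed(27.38): V ← 27.38 m/s
throttle_to(3440): rpm ← 3440
final state: V = 27.38 m/s, rpm = 3440 → n = rpm/60 = 57.333333 rev/s
target J* = 0.6641; solve J* = V/(n·D) for n: n = V/(J*·D) = 27.38/(0.6641 × 3.382) = 12.190636 rev/s
rpm = 60·n = 731.438154

rpm = 731.44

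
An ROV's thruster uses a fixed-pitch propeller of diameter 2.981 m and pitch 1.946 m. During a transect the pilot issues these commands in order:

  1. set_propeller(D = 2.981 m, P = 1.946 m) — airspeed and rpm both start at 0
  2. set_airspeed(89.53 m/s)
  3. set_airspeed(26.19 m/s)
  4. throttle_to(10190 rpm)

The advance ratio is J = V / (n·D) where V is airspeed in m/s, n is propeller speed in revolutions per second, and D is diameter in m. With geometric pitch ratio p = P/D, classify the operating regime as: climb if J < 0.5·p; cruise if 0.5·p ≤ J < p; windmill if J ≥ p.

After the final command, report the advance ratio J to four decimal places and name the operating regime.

set_propeller: D = 2.981 m, P = 1.946 m (p = P/D = 0.652801); state ← (V=0, rpm=0)
set_airspeed(89.53): V ← 89.53 m/s
set_airspeed(26.19): V ← 26.19 m/s
throttle_to(10190): rpm ← 10190
final state: V = 26.19 m/s, rpm = 10190 → n = rpm/60 = 169.833333 rev/s
J = V / (n·D) = 26.19 / (169.833333 × 2.981) = 0.051731
regime bands: climb J<0.3264 | cruise [0.3264, 0.6528) | windmill J≥0.6528
J = 0.0517 → climb

J = 0.0517, regime = climb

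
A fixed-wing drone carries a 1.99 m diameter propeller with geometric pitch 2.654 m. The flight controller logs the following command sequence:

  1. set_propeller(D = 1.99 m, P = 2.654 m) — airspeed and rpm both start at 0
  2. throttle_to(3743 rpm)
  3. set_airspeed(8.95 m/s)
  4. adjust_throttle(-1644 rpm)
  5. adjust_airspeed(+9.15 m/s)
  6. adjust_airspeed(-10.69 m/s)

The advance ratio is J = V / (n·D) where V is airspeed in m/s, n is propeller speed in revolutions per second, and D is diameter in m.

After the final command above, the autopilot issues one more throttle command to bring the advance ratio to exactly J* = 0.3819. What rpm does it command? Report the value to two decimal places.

rpm = 585.01

set_propeller: D = 1.99 m, P = 2.654 m (p = P/D = 1.333668); state ← (V=0, rpm=0)
throttle_to(3743): rpm ← 3743
set_airspeed(8.95): V ← 8.95 m/s
adjust_throttle(-1644): rpm ← 3743 -1644 = 2099
adjust_airspeed(+9.15): V ← 8.95 +9.15 = 18.1 m/s
adjust_airspeed(-10.69): V ← 18.1 -10.69 = 7.41 m/s
final state: V = 7.41 m/s, rpm = 2099 → n = rpm/60 = 34.983333 rev/s
target J* = 0.3819; solve J* = V/(n·D) for n: n = V/(J*·D) = 7.41/(0.3819 × 1.99) = 9.750244 rev/s
rpm = 60·n = 585.014625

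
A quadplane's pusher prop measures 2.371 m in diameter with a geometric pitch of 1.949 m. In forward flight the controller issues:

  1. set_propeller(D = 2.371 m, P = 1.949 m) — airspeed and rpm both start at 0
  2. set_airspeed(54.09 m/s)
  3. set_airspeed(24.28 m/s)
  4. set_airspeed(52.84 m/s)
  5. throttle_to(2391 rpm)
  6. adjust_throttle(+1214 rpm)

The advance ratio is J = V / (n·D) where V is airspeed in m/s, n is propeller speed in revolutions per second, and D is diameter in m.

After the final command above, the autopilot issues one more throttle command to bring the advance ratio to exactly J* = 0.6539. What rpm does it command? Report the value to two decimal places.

rpm = 2044.90

set_propeller: D = 2.371 m, P = 1.949 m (p = P/D = 0.822016); state ← (V=0, rpm=0)
set_airspeed(54.09): V ← 54.09 m/s
set_airspeed(24.28): V ← 24.28 m/s
set_airspeed(52.84): V ← 52.84 m/s
throttle_to(2391): rpm ← 2391
adjust_throttle(+1214): rpm ← 2391 +1214 = 3605
final state: V = 52.84 m/s, rpm = 3605 → n = rpm/60 = 60.083333 rev/s
target J* = 0.6539; solve J* = V/(n·D) for n: n = V/(J*·D) = 52.84/(0.6539 × 2.371) = 34.081595 rev/s
rpm = 60·n = 2044.895730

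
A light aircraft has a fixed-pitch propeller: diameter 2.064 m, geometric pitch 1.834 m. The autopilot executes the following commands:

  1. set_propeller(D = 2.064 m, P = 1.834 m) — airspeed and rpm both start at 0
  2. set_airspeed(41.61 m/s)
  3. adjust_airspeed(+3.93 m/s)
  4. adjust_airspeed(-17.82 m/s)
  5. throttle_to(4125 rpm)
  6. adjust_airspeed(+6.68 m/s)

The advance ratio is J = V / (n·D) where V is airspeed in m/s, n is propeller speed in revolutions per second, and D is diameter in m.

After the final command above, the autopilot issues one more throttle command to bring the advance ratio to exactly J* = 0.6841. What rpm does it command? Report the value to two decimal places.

set_propeller: D = 2.064 m, P = 1.834 m (p = P/D = 0.888566); state ← (V=0, rpm=0)
set_airspeed(41.61): V ← 41.61 m/s
adjust_airspeed(+3.93): V ← 41.61 +3.93 = 45.54 m/s
adjust_airspeed(-17.82): V ← 45.54 -17.82 = 27.72 m/s
throttle_to(4125): rpm ← 4125
adjust_airspeed(+6.68): V ← 27.72 +6.68 = 34.4 m/s
final state: V = 34.4 m/s, rpm = 4125 → n = rpm/60 = 68.750000 rev/s
target J* = 0.6841; solve J* = V/(n·D) for n: n = V/(J*·D) = 34.4/(0.6841 × 2.064) = 24.362910 rev/s
rpm = 60·n = 1461.774594

rpm = 1461.77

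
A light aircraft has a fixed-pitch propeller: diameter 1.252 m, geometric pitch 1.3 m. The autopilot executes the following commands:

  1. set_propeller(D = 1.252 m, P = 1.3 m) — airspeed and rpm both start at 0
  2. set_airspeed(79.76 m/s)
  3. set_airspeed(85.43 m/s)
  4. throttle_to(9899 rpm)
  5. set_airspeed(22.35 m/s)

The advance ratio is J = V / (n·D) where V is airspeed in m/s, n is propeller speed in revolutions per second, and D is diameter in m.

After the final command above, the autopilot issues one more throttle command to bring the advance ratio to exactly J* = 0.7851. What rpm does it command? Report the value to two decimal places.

set_propeller: D = 1.252 m, P = 1.3 m (p = P/D = 1.038339); state ← (V=0, rpm=0)
set_airspeed(79.76): V ← 79.76 m/s
set_airspeed(85.43): V ← 85.43 m/s
throttle_to(9899): rpm ← 9899
set_airspeed(22.35): V ← 22.35 m/s
final state: V = 22.35 m/s, rpm = 9899 → n = rpm/60 = 164.983333 rev/s
target J* = 0.7851; solve J* = V/(n·D) for n: n = V/(J*·D) = 22.35/(0.7851 × 1.252) = 22.737788 rev/s
rpm = 60·n = 1364.267306

rpm = 1364.27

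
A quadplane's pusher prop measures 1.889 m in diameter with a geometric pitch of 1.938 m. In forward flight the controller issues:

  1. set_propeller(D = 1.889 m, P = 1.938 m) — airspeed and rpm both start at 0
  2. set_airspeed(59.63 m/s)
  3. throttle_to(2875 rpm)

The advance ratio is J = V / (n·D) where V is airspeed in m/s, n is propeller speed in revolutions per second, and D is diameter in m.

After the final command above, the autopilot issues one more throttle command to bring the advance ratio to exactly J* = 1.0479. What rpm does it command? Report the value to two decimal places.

set_propeller: D = 1.889 m, P = 1.938 m (p = P/D = 1.025940); state ← (V=0, rpm=0)
set_airspeed(59.63): V ← 59.63 m/s
throttle_to(2875): rpm ← 2875
final state: V = 59.63 m/s, rpm = 2875 → n = rpm/60 = 47.916667 rev/s
target J* = 1.0479; solve J* = V/(n·D) for n: n = V/(J*·D) = 59.63/(1.0479 × 1.889) = 30.124026 rev/s
rpm = 60·n = 1807.441549

rpm = 1807.44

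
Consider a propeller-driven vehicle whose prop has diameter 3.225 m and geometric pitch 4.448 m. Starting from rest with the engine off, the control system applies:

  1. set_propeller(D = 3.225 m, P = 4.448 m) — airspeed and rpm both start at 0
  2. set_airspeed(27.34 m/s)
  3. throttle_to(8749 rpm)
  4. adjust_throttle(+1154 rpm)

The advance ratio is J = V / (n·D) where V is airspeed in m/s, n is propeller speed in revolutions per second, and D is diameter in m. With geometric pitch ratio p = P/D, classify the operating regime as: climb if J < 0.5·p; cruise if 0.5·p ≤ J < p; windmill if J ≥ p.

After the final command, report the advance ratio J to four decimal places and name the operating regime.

set_propeller: D = 3.225 m, P = 4.448 m (p = P/D = 1.379225); state ← (V=0, rpm=0)
set_airspeed(27.34): V ← 27.34 m/s
throttle_to(8749): rpm ← 8749
adjust_throttle(+1154): rpm ← 8749 +1154 = 9903
final state: V = 27.34 m/s, rpm = 9903 → n = rpm/60 = 165.050000 rev/s
J = V / (n·D) = 27.34 / (165.050000 × 3.225) = 0.051363
regime bands: climb J<0.6896 | cruise [0.6896, 1.3792) | windmill J≥1.3792
J = 0.0514 → climb

J = 0.0514, regime = climb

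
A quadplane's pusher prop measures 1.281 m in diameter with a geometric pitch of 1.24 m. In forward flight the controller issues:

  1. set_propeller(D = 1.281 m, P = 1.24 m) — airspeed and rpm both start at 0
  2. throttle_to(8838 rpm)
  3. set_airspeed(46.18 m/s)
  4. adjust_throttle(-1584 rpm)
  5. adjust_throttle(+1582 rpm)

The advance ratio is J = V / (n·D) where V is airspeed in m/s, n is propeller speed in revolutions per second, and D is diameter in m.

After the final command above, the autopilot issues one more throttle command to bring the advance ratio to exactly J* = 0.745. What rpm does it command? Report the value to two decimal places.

set_propeller: D = 1.281 m, P = 1.24 m (p = P/D = 0.967994); state ← (V=0, rpm=0)
throttle_to(8838): rpm ← 8838
set_airspeed(46.18): V ← 46.18 m/s
adjust_throttle(-1584): rpm ← 8838 -1584 = 7254
adjust_throttle(+1582): rpm ← 7254 +1582 = 8836
final state: V = 46.18 m/s, rpm = 8836 → n = rpm/60 = 147.266667 rev/s
target J* = 0.745; solve J* = V/(n·D) for n: n = V/(J*·D) = 46.18/(0.745 × 1.281) = 48.389209 rev/s
rpm = 60·n = 2903.352561

rpm = 2903.35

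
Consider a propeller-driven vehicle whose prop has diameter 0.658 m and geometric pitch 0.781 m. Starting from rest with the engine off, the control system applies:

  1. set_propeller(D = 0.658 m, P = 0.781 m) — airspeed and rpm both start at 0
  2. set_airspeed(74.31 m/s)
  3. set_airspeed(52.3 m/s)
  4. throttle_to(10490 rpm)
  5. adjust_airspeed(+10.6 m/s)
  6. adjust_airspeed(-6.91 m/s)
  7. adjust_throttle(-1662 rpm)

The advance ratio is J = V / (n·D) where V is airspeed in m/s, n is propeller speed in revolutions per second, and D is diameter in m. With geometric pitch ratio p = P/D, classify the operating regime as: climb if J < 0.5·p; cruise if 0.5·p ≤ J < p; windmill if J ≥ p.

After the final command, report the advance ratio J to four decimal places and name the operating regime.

J = 0.5783, regime = climb

set_propeller: D = 0.658 m, P = 0.781 m (p = P/D = 1.186930); state ← (V=0, rpm=0)
set_airspeed(74.31): V ← 74.31 m/s
set_airspeed(52.3): V ← 52.3 m/s
throttle_to(10490): rpm ← 10490
adjust_airspeed(+10.6): V ← 52.3 +10.6 = 62.9 m/s
adjust_airspeed(-6.91): V ← 62.9 -6.91 = 55.99 m/s
adjust_throttle(-1662): rpm ← 10490 -1662 = 8828
final state: V = 55.99 m/s, rpm = 8828 → n = rpm/60 = 147.133333 rev/s
J = V / (n·D) = 55.99 / (147.133333 × 0.658) = 0.578327
regime bands: climb J<0.5935 | cruise [0.5935, 1.1869) | windmill J≥1.1869
J = 0.5783 → climb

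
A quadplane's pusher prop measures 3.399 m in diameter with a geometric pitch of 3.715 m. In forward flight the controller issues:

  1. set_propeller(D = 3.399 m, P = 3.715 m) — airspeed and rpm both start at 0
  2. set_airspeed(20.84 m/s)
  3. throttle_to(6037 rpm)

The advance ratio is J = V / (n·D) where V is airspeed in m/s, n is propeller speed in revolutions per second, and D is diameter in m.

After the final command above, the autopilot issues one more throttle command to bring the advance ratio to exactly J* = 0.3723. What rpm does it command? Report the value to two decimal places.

rpm = 988.11

set_propeller: D = 3.399 m, P = 3.715 m (p = P/D = 1.092969); state ← (V=0, rpm=0)
set_airspeed(20.84): V ← 20.84 m/s
throttle_to(6037): rpm ← 6037
final state: V = 20.84 m/s, rpm = 6037 → n = rpm/60 = 100.616667 rev/s
target J* = 0.3723; solve J* = V/(n·D) for n: n = V/(J*·D) = 20.84/(0.3723 × 3.399) = 16.468480 rev/s
rpm = 60·n = 988.108793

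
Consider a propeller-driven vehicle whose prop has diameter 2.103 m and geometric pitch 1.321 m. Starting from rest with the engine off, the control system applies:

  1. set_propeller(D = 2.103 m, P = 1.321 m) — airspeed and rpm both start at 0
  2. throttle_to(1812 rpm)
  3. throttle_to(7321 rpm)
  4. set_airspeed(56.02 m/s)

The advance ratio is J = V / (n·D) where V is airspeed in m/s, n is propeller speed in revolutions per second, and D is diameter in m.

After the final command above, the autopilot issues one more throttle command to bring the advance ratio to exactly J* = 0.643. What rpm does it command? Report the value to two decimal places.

set_propeller: D = 2.103 m, P = 1.321 m (p = P/D = 0.628150); state ← (V=0, rpm=0)
throttle_to(1812): rpm ← 1812
throttle_to(7321): rpm ← 7321
set_airspeed(56.02): V ← 56.02 m/s
final state: V = 56.02 m/s, rpm = 7321 → n = rpm/60 = 122.016667 rev/s
target J* = 0.643; solve J* = V/(n·D) for n: n = V/(J*·D) = 56.02/(0.643 × 2.103) = 41.427894 rev/s
rpm = 60·n = 2485.673654

rpm = 2485.67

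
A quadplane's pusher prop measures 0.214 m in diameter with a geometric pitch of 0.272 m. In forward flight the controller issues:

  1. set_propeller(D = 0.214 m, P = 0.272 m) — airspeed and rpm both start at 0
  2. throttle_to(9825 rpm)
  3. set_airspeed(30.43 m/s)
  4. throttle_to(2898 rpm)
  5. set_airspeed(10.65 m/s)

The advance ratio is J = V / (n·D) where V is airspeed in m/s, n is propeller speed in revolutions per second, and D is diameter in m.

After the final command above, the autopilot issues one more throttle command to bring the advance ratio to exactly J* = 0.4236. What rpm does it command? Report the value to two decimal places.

set_propeller: D = 0.214 m, P = 0.272 m (p = P/D = 1.271028); state ← (V=0, rpm=0)
throttle_to(9825): rpm ← 9825
set_airspeed(30.43): V ← 30.43 m/s
throttle_to(2898): rpm ← 2898
set_airspeed(10.65): V ← 10.65 m/s
final state: V = 10.65 m/s, rpm = 2898 → n = rpm/60 = 48.300000 rev/s
target J* = 0.4236; solve J* = V/(n·D) for n: n = V/(J*·D) = 10.65/(0.4236 × 0.214) = 117.484313 rev/s
rpm = 60·n = 7049.058802

rpm = 7049.06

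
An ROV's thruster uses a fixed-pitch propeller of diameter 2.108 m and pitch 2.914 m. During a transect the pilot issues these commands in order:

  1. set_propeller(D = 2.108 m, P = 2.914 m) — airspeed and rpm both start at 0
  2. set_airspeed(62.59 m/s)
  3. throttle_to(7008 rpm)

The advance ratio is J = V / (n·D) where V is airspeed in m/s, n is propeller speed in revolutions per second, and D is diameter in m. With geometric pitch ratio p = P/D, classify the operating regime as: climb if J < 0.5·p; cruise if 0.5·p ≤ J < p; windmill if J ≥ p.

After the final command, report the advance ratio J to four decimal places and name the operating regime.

set_propeller: D = 2.108 m, P = 2.914 m (p = P/D = 1.382353); state ← (V=0, rpm=0)
set_airspeed(62.59): V ← 62.59 m/s
throttle_to(7008): rpm ← 7008
final state: V = 62.59 m/s, rpm = 7008 → n = rpm/60 = 116.800000 rev/s
J = V / (n·D) = 62.59 / (116.800000 × 2.108) = 0.254209
regime bands: climb J<0.6912 | cruise [0.6912, 1.3824) | windmill J≥1.3824
J = 0.2542 → climb

J = 0.2542, regime = climb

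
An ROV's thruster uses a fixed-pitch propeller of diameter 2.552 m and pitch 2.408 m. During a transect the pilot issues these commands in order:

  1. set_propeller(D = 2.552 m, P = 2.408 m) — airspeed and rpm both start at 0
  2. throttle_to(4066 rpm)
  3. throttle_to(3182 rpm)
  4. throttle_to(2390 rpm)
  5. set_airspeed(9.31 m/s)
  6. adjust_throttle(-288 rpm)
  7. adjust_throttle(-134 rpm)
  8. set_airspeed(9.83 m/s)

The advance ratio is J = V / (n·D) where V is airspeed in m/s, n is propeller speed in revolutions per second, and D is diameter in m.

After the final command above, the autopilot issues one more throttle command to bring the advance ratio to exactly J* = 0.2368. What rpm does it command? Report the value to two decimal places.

rpm = 975.98

set_propeller: D = 2.552 m, P = 2.408 m (p = P/D = 0.943574); state ← (V=0, rpm=0)
throttle_to(4066): rpm ← 4066
throttle_to(3182): rpm ← 3182
throttle_to(2390): rpm ← 2390
set_airspeed(9.31): V ← 9.31 m/s
adjust_throttle(-288): rpm ← 2390 -288 = 2102
adjust_throttle(-134): rpm ← 2102 -134 = 1968
set_airspeed(9.83): V ← 9.83 m/s
final state: V = 9.83 m/s, rpm = 1968 → n = rpm/60 = 32.800000 rev/s
target J* = 0.2368; solve J* = V/(n·D) for n: n = V/(J*·D) = 9.83/(0.2368 × 2.552) = 16.266389 rev/s
rpm = 60·n = 975.983331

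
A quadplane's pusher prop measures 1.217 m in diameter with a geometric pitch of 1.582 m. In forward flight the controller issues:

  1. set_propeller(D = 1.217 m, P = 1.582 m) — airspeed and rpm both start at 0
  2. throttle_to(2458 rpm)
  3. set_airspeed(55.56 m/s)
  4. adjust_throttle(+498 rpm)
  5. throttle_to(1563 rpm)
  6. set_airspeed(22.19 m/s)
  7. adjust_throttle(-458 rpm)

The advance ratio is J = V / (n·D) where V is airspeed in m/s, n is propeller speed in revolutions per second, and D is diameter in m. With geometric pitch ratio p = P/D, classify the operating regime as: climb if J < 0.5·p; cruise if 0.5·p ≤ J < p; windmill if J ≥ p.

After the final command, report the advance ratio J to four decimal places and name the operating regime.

set_propeller: D = 1.217 m, P = 1.582 m (p = P/D = 1.299918); state ← (V=0, rpm=0)
throttle_to(2458): rpm ← 2458
set_airspeed(55.56): V ← 55.56 m/s
adjust_throttle(+498): rpm ← 2458 +498 = 2956
throttle_to(1563): rpm ← 1563
set_airspeed(22.19): V ← 22.19 m/s
adjust_throttle(-458): rpm ← 1563 -458 = 1105
final state: V = 22.19 m/s, rpm = 1105 → n = rpm/60 = 18.416667 rev/s
J = V / (n·D) = 22.19 / (18.416667 × 1.217) = 0.990047
regime bands: climb J<0.6500 | cruise [0.6500, 1.2999) | windmill J≥1.2999
J = 0.9900 → cruise

J = 0.9900, regime = cruise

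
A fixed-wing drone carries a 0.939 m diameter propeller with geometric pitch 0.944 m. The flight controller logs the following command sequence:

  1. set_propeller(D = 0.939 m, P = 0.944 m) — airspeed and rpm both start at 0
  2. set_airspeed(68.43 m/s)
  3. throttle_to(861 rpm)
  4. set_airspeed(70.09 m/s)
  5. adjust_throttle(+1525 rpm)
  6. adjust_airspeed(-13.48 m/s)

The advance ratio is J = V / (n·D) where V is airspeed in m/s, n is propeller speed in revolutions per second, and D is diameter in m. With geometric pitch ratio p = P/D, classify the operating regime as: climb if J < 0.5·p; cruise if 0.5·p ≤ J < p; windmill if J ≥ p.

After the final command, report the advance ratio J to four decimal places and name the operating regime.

J = 1.5160, regime = windmill

set_propeller: D = 0.939 m, P = 0.944 m (p = P/D = 1.005325); state ← (V=0, rpm=0)
set_airspeed(68.43): V ← 68.43 m/s
throttle_to(861): rpm ← 861
set_airspeed(70.09): V ← 70.09 m/s
adjust_throttle(+1525): rpm ← 861 +1525 = 2386
adjust_airspeed(-13.48): V ← 70.09 -13.48 = 56.61 m/s
final state: V = 56.61 m/s, rpm = 2386 → n = rpm/60 = 39.766667 rev/s
J = V / (n·D) = 56.61 / (39.766667 × 0.939) = 1.516032
regime bands: climb J<0.5027 | cruise [0.5027, 1.0053) | windmill J≥1.0053
J = 1.5160 → windmill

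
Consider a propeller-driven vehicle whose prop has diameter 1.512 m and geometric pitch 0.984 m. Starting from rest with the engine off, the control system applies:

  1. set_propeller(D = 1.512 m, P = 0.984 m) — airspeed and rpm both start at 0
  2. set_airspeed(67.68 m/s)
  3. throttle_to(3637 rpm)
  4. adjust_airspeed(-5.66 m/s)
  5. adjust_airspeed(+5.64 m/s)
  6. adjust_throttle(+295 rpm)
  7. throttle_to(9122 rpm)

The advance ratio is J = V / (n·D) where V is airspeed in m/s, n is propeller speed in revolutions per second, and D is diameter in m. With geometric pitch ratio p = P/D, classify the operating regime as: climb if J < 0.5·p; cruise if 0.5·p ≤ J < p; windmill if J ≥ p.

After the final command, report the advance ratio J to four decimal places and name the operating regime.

J = 0.2943, regime = climb

set_propeller: D = 1.512 m, P = 0.984 m (p = P/D = 0.650794); state ← (V=0, rpm=0)
set_airspeed(67.68): V ← 67.68 m/s
throttle_to(3637): rpm ← 3637
adjust_airspeed(-5.66): V ← 67.68 -5.66 = 62.02 m/s
adjust_airspeed(+5.64): V ← 62.02 +5.64 = 67.66 m/s
adjust_throttle(+295): rpm ← 3637 +295 = 3932
throttle_to(9122): rpm ← 9122
final state: V = 67.66 m/s, rpm = 9122 → n = rpm/60 = 152.033333 rev/s
J = V / (n·D) = 67.66 / (152.033333 × 1.512) = 0.294335
regime bands: climb J<0.3254 | cruise [0.3254, 0.6508) | windmill J≥0.6508
J = 0.2943 → climb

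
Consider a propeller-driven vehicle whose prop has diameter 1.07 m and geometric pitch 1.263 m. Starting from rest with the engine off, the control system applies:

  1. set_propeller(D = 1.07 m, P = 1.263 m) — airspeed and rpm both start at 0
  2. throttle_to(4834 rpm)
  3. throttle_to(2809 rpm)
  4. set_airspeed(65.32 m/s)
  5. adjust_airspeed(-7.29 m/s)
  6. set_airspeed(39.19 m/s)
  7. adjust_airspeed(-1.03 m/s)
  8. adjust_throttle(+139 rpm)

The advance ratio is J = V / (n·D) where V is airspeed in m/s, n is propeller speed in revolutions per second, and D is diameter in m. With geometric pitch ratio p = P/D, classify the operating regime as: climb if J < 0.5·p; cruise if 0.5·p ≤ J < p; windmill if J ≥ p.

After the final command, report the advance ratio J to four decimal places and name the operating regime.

set_propeller: D = 1.07 m, P = 1.263 m (p = P/D = 1.180374); state ← (V=0, rpm=0)
throttle_to(4834): rpm ← 4834
throttle_to(2809): rpm ← 2809
set_airspeed(65.32): V ← 65.32 m/s
adjust_airspeed(-7.29): V ← 65.32 -7.29 = 58.03 m/s
set_airspeed(39.19): V ← 39.19 m/s
adjust_airspeed(-1.03): V ← 39.19 -1.03 = 38.16 m/s
adjust_throttle(+139): rpm ← 2809 +139 = 2948
final state: V = 38.16 m/s, rpm = 2948 → n = rpm/60 = 49.133333 rev/s
J = V / (n·D) = 38.16 / (49.133333 × 1.07) = 0.725852
regime bands: climb J<0.5902 | cruise [0.5902, 1.1804) | windmill J≥1.1804
J = 0.7259 → cruise

J = 0.7259, regime = cruise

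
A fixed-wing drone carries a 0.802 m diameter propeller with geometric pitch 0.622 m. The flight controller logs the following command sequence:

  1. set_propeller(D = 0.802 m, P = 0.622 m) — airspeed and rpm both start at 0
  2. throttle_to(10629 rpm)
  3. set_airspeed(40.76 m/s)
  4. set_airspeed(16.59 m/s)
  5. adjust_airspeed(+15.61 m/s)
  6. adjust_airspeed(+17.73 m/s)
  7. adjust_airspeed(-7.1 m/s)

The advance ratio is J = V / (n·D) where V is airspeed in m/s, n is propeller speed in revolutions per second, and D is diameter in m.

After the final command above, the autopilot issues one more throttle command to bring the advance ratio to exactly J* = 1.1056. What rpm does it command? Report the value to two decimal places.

rpm = 2898.19

set_propeller: D = 0.802 m, P = 0.622 m (p = P/D = 0.775561); state ← (V=0, rpm=0)
throttle_to(10629): rpm ← 10629
set_airspeed(40.76): V ← 40.76 m/s
set_airspeed(16.59): V ← 16.59 m/s
adjust_airspeed(+15.61): V ← 16.59 +15.61 = 32.2 m/s
adjust_airspeed(+17.73): V ← 32.2 +17.73 = 49.93 m/s
adjust_airspeed(-7.1): V ← 49.93 -7.1 = 42.83 m/s
final state: V = 42.83 m/s, rpm = 10629 → n = rpm/60 = 177.150000 rev/s
target J* = 1.1056; solve J* = V/(n·D) for n: n = V/(J*·D) = 42.83/(1.1056 × 0.802) = 48.303175 rev/s
rpm = 60·n = 2898.190486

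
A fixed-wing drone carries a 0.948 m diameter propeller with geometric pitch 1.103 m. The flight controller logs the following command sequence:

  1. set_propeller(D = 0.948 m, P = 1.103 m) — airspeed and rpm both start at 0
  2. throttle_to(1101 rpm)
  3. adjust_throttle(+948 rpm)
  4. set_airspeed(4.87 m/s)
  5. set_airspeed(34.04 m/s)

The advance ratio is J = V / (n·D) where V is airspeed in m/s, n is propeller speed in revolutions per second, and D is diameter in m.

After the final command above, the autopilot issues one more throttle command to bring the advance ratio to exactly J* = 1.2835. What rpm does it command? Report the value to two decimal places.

rpm = 1678.56

set_propeller: D = 0.948 m, P = 1.103 m (p = P/D = 1.163502); state ← (V=0, rpm=0)
throttle_to(1101): rpm ← 1101
adjust_throttle(+948): rpm ← 1101 +948 = 2049
set_airspeed(4.87): V ← 4.87 m/s
set_airspeed(34.04): V ← 34.04 m/s
final state: V = 34.04 m/s, rpm = 2049 → n = rpm/60 = 34.150000 rev/s
target J* = 1.2835; solve J* = V/(n·D) for n: n = V/(J*·D) = 34.04/(1.2835 × 0.948) = 27.975982 rev/s
rpm = 60·n = 1678.558925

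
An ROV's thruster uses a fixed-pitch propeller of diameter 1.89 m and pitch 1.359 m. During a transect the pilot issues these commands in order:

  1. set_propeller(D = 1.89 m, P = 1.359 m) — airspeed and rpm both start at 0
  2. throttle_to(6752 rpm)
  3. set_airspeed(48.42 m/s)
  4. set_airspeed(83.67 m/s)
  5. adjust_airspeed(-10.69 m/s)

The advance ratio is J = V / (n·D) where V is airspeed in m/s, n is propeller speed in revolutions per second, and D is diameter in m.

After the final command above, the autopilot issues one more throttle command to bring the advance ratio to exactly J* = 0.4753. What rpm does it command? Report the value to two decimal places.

rpm = 4874.45

set_propeller: D = 1.89 m, P = 1.359 m (p = P/D = 0.719048); state ← (V=0, rpm=0)
throttle_to(6752): rpm ← 6752
set_airspeed(48.42): V ← 48.42 m/s
set_airspeed(83.67): V ← 83.67 m/s
adjust_airspeed(-10.69): V ← 83.67 -10.69 = 72.98 m/s
final state: V = 72.98 m/s, rpm = 6752 → n = rpm/60 = 112.533333 rev/s
target J* = 0.4753; solve J* = V/(n·D) for n: n = V/(J*·D) = 72.98/(0.4753 × 1.89) = 81.240809 rev/s
rpm = 60·n = 4874.448552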